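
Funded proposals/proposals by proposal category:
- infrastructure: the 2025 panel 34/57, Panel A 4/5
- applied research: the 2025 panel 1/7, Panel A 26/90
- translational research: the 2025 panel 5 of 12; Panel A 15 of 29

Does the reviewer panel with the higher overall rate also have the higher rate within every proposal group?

No

Infrastructure: the 2025 panel 34/57 = 59.6%, Panel A 4/5 = 80.0% → Panel A
Applied research: the 2025 panel 1/7 = 14.3%, Panel A 26/90 = 28.9% → Panel A
Translational research: the 2025 panel 5/12 = 41.7%, Panel A 15/29 = 51.7% → Panel A
Overall: the 2025 panel 40/76 = 52.6%, Panel A 45/124 = 36.3% → the 2025 panel
Panel A wins each proposal group but the 2025 panel wins overall — the comparison reverses. Panel A's proposals skew toward applied research, which has a lower base rate.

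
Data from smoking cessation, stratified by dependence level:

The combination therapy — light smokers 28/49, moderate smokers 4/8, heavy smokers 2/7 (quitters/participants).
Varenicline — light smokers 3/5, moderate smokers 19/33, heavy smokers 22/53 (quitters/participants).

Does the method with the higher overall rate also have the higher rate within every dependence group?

No

Light smokers: the combination therapy 28/49 = 57.1%, varenicline 3/5 = 60.0% → varenicline
Moderate smokers: the combination therapy 4/8 = 50.0%, varenicline 19/33 = 57.6% → varenicline
Heavy smokers: the combination therapy 2/7 = 28.6%, varenicline 22/53 = 41.5% → varenicline
Overall: the combination therapy 34/64 = 53.1%, varenicline 44/91 = 48.4% → the combination therapy
Varenicline wins each dependence group but the combination therapy wins overall — the comparison reverses. Varenicline's participants skew toward heavy smokers, which has a lower base rate.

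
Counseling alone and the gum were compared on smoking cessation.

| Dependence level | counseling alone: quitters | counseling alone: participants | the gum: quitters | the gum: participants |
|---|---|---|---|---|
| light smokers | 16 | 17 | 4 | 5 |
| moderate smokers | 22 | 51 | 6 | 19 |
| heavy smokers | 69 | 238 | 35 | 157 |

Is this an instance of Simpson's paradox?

Light smokers: counseling alone 16/17 = 94.1%, the gum 4/5 = 80.0% → counseling alone
Moderate smokers: counseling alone 22/51 = 43.1%, the gum 6/19 = 31.6% → counseling alone
Heavy smokers: counseling alone 69/238 = 29.0%, the gum 35/157 = 22.3% → counseling alone
Overall: counseling alone 107/306 = 35.0%, the gum 45/181 = 24.9% → counseling alone
Counseling alone wins overall and in every dependence group — no reversal.

No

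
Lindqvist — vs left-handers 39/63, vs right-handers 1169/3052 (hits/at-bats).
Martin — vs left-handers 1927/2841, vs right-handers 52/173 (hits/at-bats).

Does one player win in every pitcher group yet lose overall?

No

Vs left-handers: Lindqvist 39/63 = 61.9%, Martin 1927/2841 = 67.8% → Martin
Vs right-handers: Lindqvist 1169/3052 = 38.3%, Martin 52/173 = 30.1% → Lindqvist
Overall: Lindqvist 1208/3115 = 38.8%, Martin 1979/3014 = 65.7% → Martin
Neither sweeps: Lindqvist wins 1 of 2 groups, Martin wins 1. Martin wins overall but not every group — no Simpson reversal.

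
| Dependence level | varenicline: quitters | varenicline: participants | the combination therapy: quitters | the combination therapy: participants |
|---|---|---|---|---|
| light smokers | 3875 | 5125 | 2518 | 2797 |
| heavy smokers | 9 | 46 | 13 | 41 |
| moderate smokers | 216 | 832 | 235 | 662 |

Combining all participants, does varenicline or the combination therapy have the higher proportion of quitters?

the combination therapy

Light smokers: varenicline 3875/5125 = 75.6%, the combination therapy 2518/2797 = 90.0% → the combination therapy
Heavy smokers: varenicline 9/46 = 19.6%, the combination therapy 13/41 = 31.7% → the combination therapy
Moderate smokers: varenicline 216/832 = 26.0%, the combination therapy 235/662 = 35.5% → the combination therapy
Overall: varenicline 4100/6003 = 68.3%, the combination therapy 2766/3500 = 79.0% → the combination therapy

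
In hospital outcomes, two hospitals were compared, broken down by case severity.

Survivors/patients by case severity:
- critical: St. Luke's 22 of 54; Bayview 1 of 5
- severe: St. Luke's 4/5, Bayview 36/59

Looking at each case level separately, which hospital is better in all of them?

Critical: St. Luke's 22/54 = 40.7%, Bayview 1/5 = 20.0% → St. Luke's
Severe: St. Luke's 4/5 = 80.0%, Bayview 36/59 = 61.0% → St. Luke's
St. Luke's has the higher rate in both groups.

St. Luke's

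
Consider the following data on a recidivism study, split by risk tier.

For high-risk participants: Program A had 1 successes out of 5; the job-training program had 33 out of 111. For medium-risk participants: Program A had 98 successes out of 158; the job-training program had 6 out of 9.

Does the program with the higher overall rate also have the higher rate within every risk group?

High-risk: Program A 1/5 = 20.0%, the job-training program 33/111 = 29.7% → the job-training program
Medium-risk: Program A 98/158 = 62.0%, the job-training program 6/9 = 66.7% → the job-training program
Overall: Program A 99/163 = 60.7%, the job-training program 39/120 = 32.5% → Program A
The job-training program wins each risk group but Program A wins overall — the comparison reverses. The job-training program's participants skew toward high-risk, which has a lower base rate.

No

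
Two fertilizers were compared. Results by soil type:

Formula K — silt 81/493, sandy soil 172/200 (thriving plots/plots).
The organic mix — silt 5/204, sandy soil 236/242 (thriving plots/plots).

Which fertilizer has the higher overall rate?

Silt: Formula K 81/493 = 16.4%, the organic mix 5/204 = 2.5% → Formula K
Sandy soil: Formula K 172/200 = 86.0%, the organic mix 236/242 = 97.5% → the organic mix
Overall: Formula K 253/693 = 36.5%, the organic mix 241/446 = 54.0% → the organic mix
(Neither sweeps every soil group, but the organic mix has the higher pooled rate.)

the organic mix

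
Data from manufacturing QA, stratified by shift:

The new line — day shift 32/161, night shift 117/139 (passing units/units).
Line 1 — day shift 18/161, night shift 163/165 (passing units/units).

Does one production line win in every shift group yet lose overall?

No

Day shift: the new line 32/161 = 19.9%, Line 1 18/161 = 11.2% → the new line
Night shift: the new line 117/139 = 84.2%, Line 1 163/165 = 98.8% → Line 1
Overall: the new line 149/300 = 49.7%, Line 1 181/326 = 55.5% → Line 1
Neither sweeps: the new line wins 1 of 2 groups, Line 1 wins 1. Line 1 wins overall but not every group — no Simpson reversal.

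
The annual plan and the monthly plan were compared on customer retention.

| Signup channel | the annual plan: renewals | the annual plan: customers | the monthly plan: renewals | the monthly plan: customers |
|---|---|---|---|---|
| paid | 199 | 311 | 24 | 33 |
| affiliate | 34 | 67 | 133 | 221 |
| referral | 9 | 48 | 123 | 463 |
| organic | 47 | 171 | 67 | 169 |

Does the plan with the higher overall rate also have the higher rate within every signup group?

No

Paid: the annual plan 199/311 = 64.0%, the monthly plan 24/33 = 72.7% → the monthly plan
Affiliate: the annual plan 34/67 = 50.7%, the monthly plan 133/221 = 60.2% → the monthly plan
Referral: the annual plan 9/48 = 18.8%, the monthly plan 123/463 = 26.6% → the monthly plan
Organic: the annual plan 47/171 = 27.5%, the monthly plan 67/169 = 39.6% → the monthly plan
Overall: the annual plan 289/597 = 48.4%, the monthly plan 347/886 = 39.2% → the annual plan
The monthly plan wins each signup group but the annual plan wins overall — the comparison reverses. The monthly plan's customers skew toward referral, which has a lower base rate.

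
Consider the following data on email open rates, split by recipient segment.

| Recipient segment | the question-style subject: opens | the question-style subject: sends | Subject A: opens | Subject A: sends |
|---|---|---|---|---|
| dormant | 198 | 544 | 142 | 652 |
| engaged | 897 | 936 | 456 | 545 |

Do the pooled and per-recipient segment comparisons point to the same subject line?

Yes

Dormant: the question-style subject 198/544 = 36.4%, Subject A 142/652 = 21.8% → the question-style subject
Engaged: the question-style subject 897/936 = 95.8%, Subject A 456/545 = 83.7% → the question-style subject
Overall: the question-style subject 1095/1480 = 74.0%, Subject A 598/1197 = 50.0% → the question-style subject
The question-style subject wins overall and in every recipient group — no reversal.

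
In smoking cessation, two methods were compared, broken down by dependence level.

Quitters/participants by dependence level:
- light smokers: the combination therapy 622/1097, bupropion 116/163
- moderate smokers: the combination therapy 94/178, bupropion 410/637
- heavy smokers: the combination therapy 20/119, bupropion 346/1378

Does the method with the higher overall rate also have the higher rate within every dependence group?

No

Light smokers: the combination therapy 622/1097 = 56.7%, bupropion 116/163 = 71.2% → bupropion
Moderate smokers: the combination therapy 94/178 = 52.8%, bupropion 410/637 = 64.4% → bupropion
Heavy smokers: the combination therapy 20/119 = 16.8%, bupropion 346/1378 = 25.1% → bupropion
Overall: the combination therapy 736/1394 = 52.8%, bupropion 872/2178 = 40.0% → the combination therapy
Bupropion wins each dependence group but the combination therapy wins overall — the comparison reverses. Bupropion's participants skew toward heavy smokers, which has a lower base rate.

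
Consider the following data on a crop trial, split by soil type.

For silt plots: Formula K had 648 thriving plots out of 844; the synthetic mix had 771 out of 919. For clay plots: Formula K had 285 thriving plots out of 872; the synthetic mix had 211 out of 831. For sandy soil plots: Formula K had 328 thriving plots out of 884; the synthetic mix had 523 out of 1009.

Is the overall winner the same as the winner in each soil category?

Silt: Formula K 648/844 = 76.8%, the synthetic mix 771/919 = 83.9% → the synthetic mix
Clay: Formula K 285/872 = 32.7%, the synthetic mix 211/831 = 25.4% → Formula K
Sandy soil: Formula K 328/884 = 37.1%, the synthetic mix 523/1009 = 51.8% → the synthetic mix
Overall: Formula K 1261/2600 = 48.5%, the synthetic mix 1505/2759 = 54.5% → the synthetic mix
Neither sweeps: Formula K wins 1 of 3 groups, the synthetic mix wins 2. The synthetic mix wins overall but not every group — no Simpson reversal.

No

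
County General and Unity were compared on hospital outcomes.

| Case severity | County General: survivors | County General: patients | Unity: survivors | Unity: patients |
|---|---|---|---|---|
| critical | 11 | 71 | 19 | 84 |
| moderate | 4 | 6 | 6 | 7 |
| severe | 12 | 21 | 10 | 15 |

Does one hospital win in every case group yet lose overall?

Critical: County General 11/71 = 15.5%, Unity 19/84 = 22.6% → Unity
Moderate: County General 4/6 = 66.7%, Unity 6/7 = 85.7% → Unity
Severe: County General 12/21 = 57.1%, Unity 10/15 = 66.7% → Unity
Overall: County General 27/98 = 27.6%, Unity 35/106 = 33.0% → Unity
Unity wins overall and in every case group — no reversal.

No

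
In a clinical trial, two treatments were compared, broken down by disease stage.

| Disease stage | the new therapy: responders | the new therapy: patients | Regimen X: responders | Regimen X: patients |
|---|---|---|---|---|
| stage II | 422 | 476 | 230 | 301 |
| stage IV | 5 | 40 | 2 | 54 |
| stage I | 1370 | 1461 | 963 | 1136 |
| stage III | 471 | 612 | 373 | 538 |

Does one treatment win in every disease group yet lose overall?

Stage II: the new therapy 422/476 = 88.7%, Regimen X 230/301 = 76.4% → the new therapy
Stage IV: the new therapy 5/40 = 12.5%, Regimen X 2/54 = 3.7% → the new therapy
Stage I: the new therapy 1370/1461 = 93.8%, Regimen X 963/1136 = 84.8% → the new therapy
Stage III: the new therapy 471/612 = 77.0%, Regimen X 373/538 = 69.3% → the new therapy
Overall: the new therapy 2268/2589 = 87.6%, Regimen X 1568/2029 = 77.3% → the new therapy
The new therapy wins overall and in every disease group — no reversal.

No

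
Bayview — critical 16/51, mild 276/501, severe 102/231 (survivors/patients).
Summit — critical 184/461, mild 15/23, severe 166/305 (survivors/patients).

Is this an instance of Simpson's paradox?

Yes

Critical: Bayview 16/51 = 31.4%, Summit 184/461 = 39.9% → Summit
Mild: Bayview 276/501 = 55.1%, Summit 15/23 = 65.2% → Summit
Severe: Bayview 102/231 = 44.2%, Summit 166/305 = 54.4% → Summit
Overall: Bayview 394/783 = 50.3%, Summit 365/789 = 46.3% → Bayview
Summit wins each case group but Bayview wins overall — the comparison reverses. Summit's patients skew toward critical, which has a lower base rate.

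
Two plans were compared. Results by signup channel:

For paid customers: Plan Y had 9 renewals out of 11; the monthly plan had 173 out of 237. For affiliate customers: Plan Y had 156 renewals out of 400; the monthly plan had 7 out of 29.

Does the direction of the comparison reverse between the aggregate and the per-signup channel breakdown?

Paid: Plan Y 9/11 = 81.8%, the monthly plan 173/237 = 73.0% → Plan Y
Affiliate: Plan Y 156/400 = 39.0%, the monthly plan 7/29 = 24.1% → Plan Y
Overall: Plan Y 165/411 = 40.1%, the monthly plan 180/266 = 67.7% → the monthly plan
Plan Y wins each signup group but the monthly plan wins overall — the comparison reverses. Plan Y's customers skew toward affiliate, which has a lower base rate.

Yes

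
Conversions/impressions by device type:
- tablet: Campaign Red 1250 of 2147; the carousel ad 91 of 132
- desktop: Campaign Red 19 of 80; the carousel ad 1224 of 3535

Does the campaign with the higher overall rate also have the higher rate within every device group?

Tablet: Campaign Red 1250/2147 = 58.2%, the carousel ad 91/132 = 68.9% → the carousel ad
Desktop: Campaign Red 19/80 = 23.8%, the carousel ad 1224/3535 = 34.6% → the carousel ad
Overall: Campaign Red 1269/2227 = 57.0%, the carousel ad 1315/3667 = 35.9% → Campaign Red
The carousel ad wins each device group but Campaign Red wins overall — the comparison reverses. The carousel ad's impressions skew toward desktop, which has a lower base rate.

No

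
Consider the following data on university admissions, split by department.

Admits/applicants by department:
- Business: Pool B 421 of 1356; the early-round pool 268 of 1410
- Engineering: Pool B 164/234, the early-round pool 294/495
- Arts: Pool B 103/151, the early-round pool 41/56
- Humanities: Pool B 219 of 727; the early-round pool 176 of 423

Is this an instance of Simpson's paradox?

No

Business: Pool B 421/1356 = 31.0%, the early-round pool 268/1410 = 19.0% → Pool B
Engineering: Pool B 164/234 = 70.1%, the early-round pool 294/495 = 59.4% → Pool B
Arts: Pool B 103/151 = 68.2%, the early-round pool 41/56 = 73.2% → the early-round pool
Humanities: Pool B 219/727 = 30.1%, the early-round pool 176/423 = 41.6% → the early-round pool
Overall: Pool B 907/2468 = 36.8%, the early-round pool 779/2384 = 32.7% → Pool B
Neither sweeps: Pool B wins 2 of 4 groups, the early-round pool wins 2. Pool B wins overall but not every group — no Simpson reversal.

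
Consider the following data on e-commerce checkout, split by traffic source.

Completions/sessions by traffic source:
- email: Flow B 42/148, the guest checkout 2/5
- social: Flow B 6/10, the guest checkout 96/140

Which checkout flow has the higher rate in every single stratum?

the guest checkout

Email: Flow B 42/148 = 28.4%, the guest checkout 2/5 = 40.0% → the guest checkout
Social: Flow B 6/10 = 60.0%, the guest checkout 96/140 = 68.6% → the guest checkout
The guest checkout has the higher rate in both groups.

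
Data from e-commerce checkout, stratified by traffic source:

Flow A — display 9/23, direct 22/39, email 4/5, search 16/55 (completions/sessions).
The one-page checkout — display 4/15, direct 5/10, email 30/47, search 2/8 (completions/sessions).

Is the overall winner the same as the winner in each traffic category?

No

Display: Flow A 9/23 = 39.1%, the one-page checkout 4/15 = 26.7% → Flow A
Direct: Flow A 22/39 = 56.4%, the one-page checkout 5/10 = 50.0% → Flow A
Email: Flow A 4/5 = 80.0%, the one-page checkout 30/47 = 63.8% → Flow A
Search: Flow A 16/55 = 29.1%, the one-page checkout 2/8 = 25.0% → Flow A
Overall: Flow A 51/122 = 41.8%, the one-page checkout 41/80 = 51.2% → the one-page checkout
Flow A wins each traffic group but the one-page checkout wins overall — the comparison reverses. Flow A's sessions skew toward search, which has a lower base rate.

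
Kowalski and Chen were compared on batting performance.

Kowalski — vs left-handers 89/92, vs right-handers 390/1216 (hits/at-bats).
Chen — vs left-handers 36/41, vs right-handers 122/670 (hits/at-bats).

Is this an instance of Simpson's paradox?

Vs left-handers: Kowalski 89/92 = 96.7%, Chen 36/41 = 87.8% → Kowalski
Vs right-handers: Kowalski 390/1216 = 32.1%, Chen 122/670 = 18.2% → Kowalski
Overall: Kowalski 479/1308 = 36.6%, Chen 158/711 = 22.2% → Kowalski
Kowalski wins overall and in every pitcher group — no reversal.

No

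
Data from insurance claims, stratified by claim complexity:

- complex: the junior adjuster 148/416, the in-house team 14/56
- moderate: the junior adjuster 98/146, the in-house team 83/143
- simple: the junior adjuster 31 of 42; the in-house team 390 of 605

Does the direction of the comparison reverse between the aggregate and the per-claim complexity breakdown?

Complex: the junior adjuster 148/416 = 35.6%, the in-house team 14/56 = 25.0% → the junior adjuster
Moderate: the junior adjuster 98/146 = 67.1%, the in-house team 83/143 = 58.0% → the junior adjuster
Simple: the junior adjuster 31/42 = 73.8%, the in-house team 390/605 = 64.5% → the junior adjuster
Overall: the junior adjuster 277/604 = 45.9%, the in-house team 487/804 = 60.6% → the in-house team
The junior adjuster wins each claim group but the in-house team wins overall — the comparison reverses. The junior adjuster's claims skew toward complex, which has a lower base rate.

Yes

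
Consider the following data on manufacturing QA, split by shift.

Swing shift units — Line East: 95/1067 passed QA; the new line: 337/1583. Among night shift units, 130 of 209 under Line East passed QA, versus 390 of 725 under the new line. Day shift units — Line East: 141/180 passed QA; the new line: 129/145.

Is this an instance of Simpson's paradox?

No

Swing shift: Line East 95/1067 = 8.9%, the new line 337/1583 = 21.3% → the new line
Night shift: Line East 130/209 = 62.2%, the new line 390/725 = 53.8% → Line East
Day shift: Line East 141/180 = 78.3%, the new line 129/145 = 89.0% → the new line
Overall: Line East 366/1456 = 25.1%, the new line 856/2453 = 34.9% → the new line
Neither sweeps: Line East wins 1 of 3 groups, the new line wins 2. The new line wins overall but not every group — no Simpson reversal.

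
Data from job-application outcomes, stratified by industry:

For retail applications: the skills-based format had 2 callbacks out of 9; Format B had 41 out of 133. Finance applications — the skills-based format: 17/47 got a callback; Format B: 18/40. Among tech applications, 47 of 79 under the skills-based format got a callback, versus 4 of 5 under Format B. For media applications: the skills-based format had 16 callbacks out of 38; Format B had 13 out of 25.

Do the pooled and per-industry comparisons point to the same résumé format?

Retail: the skills-based format 2/9 = 22.2%, Format B 41/133 = 30.8% → Format B
Finance: the skills-based format 17/47 = 36.2%, Format B 18/40 = 45.0% → Format B
Tech: the skills-based format 47/79 = 59.5%, Format B 4/5 = 80.0% → Format B
Media: the skills-based format 16/38 = 42.1%, Format B 13/25 = 52.0% → Format B
Overall: the skills-based format 82/173 = 47.4%, Format B 76/203 = 37.4% → the skills-based format
Format B wins each industry group but the skills-based format wins overall — the comparison reverses. Format B's applications skew toward retail, which has a lower base rate.

No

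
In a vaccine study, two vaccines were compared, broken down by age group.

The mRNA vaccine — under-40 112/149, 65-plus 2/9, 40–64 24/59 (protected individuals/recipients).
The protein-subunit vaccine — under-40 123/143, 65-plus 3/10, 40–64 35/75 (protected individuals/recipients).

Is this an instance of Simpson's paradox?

No

Under-40: the mRNA vaccine 112/149 = 75.2%, the protein-subunit vaccine 123/143 = 86.0% → the protein-subunit vaccine
65-plus: the mRNA vaccine 2/9 = 22.2%, the protein-subunit vaccine 3/10 = 30.0% → the protein-subunit vaccine
40–64: the mRNA vaccine 24/59 = 40.7%, the protein-subunit vaccine 35/75 = 46.7% → the protein-subunit vaccine
Overall: the mRNA vaccine 138/217 = 63.6%, the protein-subunit vaccine 161/228 = 70.6% → the protein-subunit vaccine
The protein-subunit vaccine wins overall and in every age group — no reversal.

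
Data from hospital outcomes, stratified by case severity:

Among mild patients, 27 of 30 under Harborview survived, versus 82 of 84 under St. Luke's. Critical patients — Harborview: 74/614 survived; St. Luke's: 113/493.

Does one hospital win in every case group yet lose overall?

No

Mild: Harborview 27/30 = 90.0%, St. Luke's 82/84 = 97.6% → St. Luke's
Critical: Harborview 74/614 = 12.1%, St. Luke's 113/493 = 22.9% → St. Luke's
Overall: Harborview 101/644 = 15.7%, St. Luke's 195/577 = 33.8% → St. Luke's
St. Luke's wins overall and in every case group — no reversal.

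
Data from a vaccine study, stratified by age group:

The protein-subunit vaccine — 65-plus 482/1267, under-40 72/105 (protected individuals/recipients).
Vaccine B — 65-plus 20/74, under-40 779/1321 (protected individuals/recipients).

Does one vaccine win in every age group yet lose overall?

65-plus: the protein-subunit vaccine 482/1267 = 38.0%, Vaccine B 20/74 = 27.0% → the protein-subunit vaccine
Under-40: the protein-subunit vaccine 72/105 = 68.6%, Vaccine B 779/1321 = 59.0% → the protein-subunit vaccine
Overall: the protein-subunit vaccine 554/1372 = 40.4%, Vaccine B 799/1395 = 57.3% → Vaccine B
The protein-subunit vaccine wins each age group but Vaccine B wins overall — the comparison reverses. The protein-subunit vaccine's recipients skew toward 65-plus, which has a lower base rate.

Yes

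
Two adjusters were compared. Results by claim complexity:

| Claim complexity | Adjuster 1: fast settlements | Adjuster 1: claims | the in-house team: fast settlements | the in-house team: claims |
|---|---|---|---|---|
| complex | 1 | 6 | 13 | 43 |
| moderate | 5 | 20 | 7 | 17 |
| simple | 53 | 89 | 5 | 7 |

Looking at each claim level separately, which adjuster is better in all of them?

the in-house team

Complex: Adjuster 1 1/6 = 16.7%, the in-house team 13/43 = 30.2% → the in-house team
Moderate: Adjuster 1 5/20 = 25.0%, the in-house team 7/17 = 41.2% → the in-house team
Simple: Adjuster 1 53/89 = 59.6%, the in-house team 5/7 = 71.4% → the in-house team
The in-house team has the higher rate in all 3 groups.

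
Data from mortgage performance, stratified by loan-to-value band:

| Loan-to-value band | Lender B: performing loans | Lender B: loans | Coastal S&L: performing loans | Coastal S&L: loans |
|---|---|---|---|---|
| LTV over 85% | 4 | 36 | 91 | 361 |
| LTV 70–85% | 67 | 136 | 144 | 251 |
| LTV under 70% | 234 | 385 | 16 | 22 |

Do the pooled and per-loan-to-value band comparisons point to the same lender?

LTV over 85%: Lender B 4/36 = 11.1%, Coastal S&L 91/361 = 25.2% → Coastal S&L
LTV 70–85%: Lender B 67/136 = 49.3%, Coastal S&L 144/251 = 57.4% → Coastal S&L
LTV under 70%: Lender B 234/385 = 60.8%, Coastal S&L 16/22 = 72.7% → Coastal S&L
Overall: Lender B 305/557 = 54.8%, Coastal S&L 251/634 = 39.6% → Lender B
Coastal S&L wins each loan-to-value group but Lender B wins overall — the comparison reverses. Coastal S&L's loans skew toward LTV over 85%, which has a lower base rate.

No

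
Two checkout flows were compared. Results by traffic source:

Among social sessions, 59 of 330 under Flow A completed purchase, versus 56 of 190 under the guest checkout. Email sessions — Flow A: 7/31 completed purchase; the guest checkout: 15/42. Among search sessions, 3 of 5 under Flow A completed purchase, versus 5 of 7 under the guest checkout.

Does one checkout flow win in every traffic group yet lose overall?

No

Social: Flow A 59/330 = 17.9%, the guest checkout 56/190 = 29.5% → the guest checkout
Email: Flow A 7/31 = 22.6%, the guest checkout 15/42 = 35.7% → the guest checkout
Search: Flow A 3/5 = 60.0%, the guest checkout 5/7 = 71.4% → the guest checkout
Overall: Flow A 69/366 = 18.9%, the guest checkout 76/239 = 31.8% → the guest checkout
The guest checkout wins overall and in every traffic group — no reversal.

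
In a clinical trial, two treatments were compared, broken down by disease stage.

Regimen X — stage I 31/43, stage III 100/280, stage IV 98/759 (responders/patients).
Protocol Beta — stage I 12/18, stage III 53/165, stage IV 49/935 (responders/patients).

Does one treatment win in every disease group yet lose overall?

No

Stage I: Regimen X 31/43 = 72.1%, Protocol Beta 12/18 = 66.7% → Regimen X
Stage III: Regimen X 100/280 = 35.7%, Protocol Beta 53/165 = 32.1% → Regimen X
Stage IV: Regimen X 98/759 = 12.9%, Protocol Beta 49/935 = 5.2% → Regimen X
Overall: Regimen X 229/1082 = 21.2%, Protocol Beta 114/1118 = 10.2% → Regimen X
Regimen X wins overall and in every disease group — no reversal.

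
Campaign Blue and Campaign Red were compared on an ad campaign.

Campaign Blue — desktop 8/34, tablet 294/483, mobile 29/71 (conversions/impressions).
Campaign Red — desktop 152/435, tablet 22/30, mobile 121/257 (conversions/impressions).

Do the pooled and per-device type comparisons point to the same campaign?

Desktop: Campaign Blue 8/34 = 23.5%, Campaign Red 152/435 = 34.9% → Campaign Red
Tablet: Campaign Blue 294/483 = 60.9%, Campaign Red 22/30 = 73.3% → Campaign Red
Mobile: Campaign Blue 29/71 = 40.8%, Campaign Red 121/257 = 47.1% → Campaign Red
Overall: Campaign Blue 331/588 = 56.3%, Campaign Red 295/722 = 40.9% → Campaign Blue
Campaign Red wins each device group but Campaign Blue wins overall — the comparison reverses. Campaign Red's impressions skew toward desktop, which has a lower base rate.

No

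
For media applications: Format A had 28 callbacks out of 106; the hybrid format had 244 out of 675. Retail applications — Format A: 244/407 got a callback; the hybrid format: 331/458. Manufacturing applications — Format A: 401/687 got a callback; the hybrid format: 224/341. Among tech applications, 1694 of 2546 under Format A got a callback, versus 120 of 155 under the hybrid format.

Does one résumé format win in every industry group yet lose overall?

Yes

Media: Format A 28/106 = 26.4%, the hybrid format 244/675 = 36.1% → the hybrid format
Retail: Format A 244/407 = 60.0%, the hybrid format 331/458 = 72.3% → the hybrid format
Manufacturing: Format A 401/687 = 58.4%, the hybrid format 224/341 = 65.7% → the hybrid format
Tech: Format A 1694/2546 = 66.5%, the hybrid format 120/155 = 77.4% → the hybrid format
Overall: Format A 2367/3746 = 63.2%, the hybrid format 919/1629 = 56.4% → Format A
The hybrid format wins each industry group but Format A wins overall — the comparison reverses. The hybrid format's applications skew toward media, which has a lower base rate.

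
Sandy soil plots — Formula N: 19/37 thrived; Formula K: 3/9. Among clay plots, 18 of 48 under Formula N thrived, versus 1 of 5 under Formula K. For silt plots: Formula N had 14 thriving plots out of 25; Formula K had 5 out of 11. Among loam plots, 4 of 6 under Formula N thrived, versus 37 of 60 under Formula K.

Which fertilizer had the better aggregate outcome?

Sandy soil: Formula N 19/37 = 51.4%, Formula K 3/9 = 33.3% → Formula N
Clay: Formula N 18/48 = 37.5%, Formula K 1/5 = 20.0% → Formula N
Silt: Formula N 14/25 = 56.0%, Formula K 5/11 = 45.5% → Formula N
Loam: Formula N 4/6 = 66.7%, Formula K 37/60 = 61.7% → Formula N
Overall: Formula N 55/116 = 47.4%, Formula K 46/85 = 54.1% → Formula K
(Formula N wins every soil group but Formula K wins overall — Formula N's plots skew toward the low-rate clay group.)

Formula K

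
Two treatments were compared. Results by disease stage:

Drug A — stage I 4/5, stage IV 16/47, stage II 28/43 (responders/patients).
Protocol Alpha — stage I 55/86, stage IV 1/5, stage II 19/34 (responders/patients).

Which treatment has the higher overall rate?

Stage I: Drug A 4/5 = 80.0%, Protocol Alpha 55/86 = 64.0% → Drug A
Stage IV: Drug A 16/47 = 34.0%, Protocol Alpha 1/5 = 20.0% → Drug A
Stage II: Drug A 28/43 = 65.1%, Protocol Alpha 19/34 = 55.9% → Drug A
Overall: Drug A 48/95 = 50.5%, Protocol Alpha 75/125 = 60.0% → Protocol Alpha
(Drug A wins every disease group but Protocol Alpha wins overall — Drug A's patients skew toward the low-rate stage IV group.)

Protocol Alpha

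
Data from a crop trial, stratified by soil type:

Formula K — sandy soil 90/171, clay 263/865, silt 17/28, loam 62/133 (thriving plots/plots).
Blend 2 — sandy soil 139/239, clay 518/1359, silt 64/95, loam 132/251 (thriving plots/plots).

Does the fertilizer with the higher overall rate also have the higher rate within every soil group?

Yes

Sandy soil: Formula K 90/171 = 52.6%, Blend 2 139/239 = 58.2% → Blend 2
Clay: Formula K 263/865 = 30.4%, Blend 2 518/1359 = 38.1% → Blend 2
Silt: Formula K 17/28 = 60.7%, Blend 2 64/95 = 67.4% → Blend 2
Loam: Formula K 62/133 = 46.6%, Blend 2 132/251 = 52.6% → Blend 2
Overall: Formula K 432/1197 = 36.1%, Blend 2 853/1944 = 43.9% → Blend 2
Blend 2 wins overall and in every soil group — no reversal.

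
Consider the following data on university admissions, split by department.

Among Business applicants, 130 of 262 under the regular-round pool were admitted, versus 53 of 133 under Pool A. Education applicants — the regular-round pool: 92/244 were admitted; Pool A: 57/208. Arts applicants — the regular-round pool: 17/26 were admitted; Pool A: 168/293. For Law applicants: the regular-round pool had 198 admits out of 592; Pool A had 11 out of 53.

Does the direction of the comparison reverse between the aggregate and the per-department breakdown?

Business: the regular-round pool 130/262 = 49.6%, Pool A 53/133 = 39.8% → the regular-round pool
Education: the regular-round pool 92/244 = 37.7%, Pool A 57/208 = 27.4% → the regular-round pool
Arts: the regular-round pool 17/26 = 65.4%, Pool A 168/293 = 57.3% → the regular-round pool
Law: the regular-round pool 198/592 = 33.4%, Pool A 11/53 = 20.8% → the regular-round pool
Overall: the regular-round pool 437/1124 = 38.9%, Pool A 289/687 = 42.1% → Pool A
The regular-round pool wins each department group but Pool A wins overall — the comparison reverses. The regular-round pool's applicants skew toward Law, which has a lower base rate.

Yes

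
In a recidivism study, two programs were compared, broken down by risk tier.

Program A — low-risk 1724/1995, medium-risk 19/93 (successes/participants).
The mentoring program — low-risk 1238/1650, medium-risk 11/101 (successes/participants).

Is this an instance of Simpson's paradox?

Low-risk: Program A 1724/1995 = 86.4%, the mentoring program 1238/1650 = 75.0% → Program A
Medium-risk: Program A 19/93 = 20.4%, the mentoring program 11/101 = 10.9% → Program A
Overall: Program A 1743/2088 = 83.5%, the mentoring program 1249/1751 = 71.3% → Program A
Program A wins overall and in every risk group — no reversal.

No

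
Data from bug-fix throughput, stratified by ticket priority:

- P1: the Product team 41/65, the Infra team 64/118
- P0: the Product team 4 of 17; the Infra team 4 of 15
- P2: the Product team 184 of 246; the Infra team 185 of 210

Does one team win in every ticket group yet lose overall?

No

P1: the Product team 41/65 = 63.1%, the Infra team 64/118 = 54.2% → the Product team
P0: the Product team 4/17 = 23.5%, the Infra team 4/15 = 26.7% → the Infra team
P2: the Product team 184/246 = 74.8%, the Infra team 185/210 = 88.1% → the Infra team
Overall: the Product team 229/328 = 69.8%, the Infra team 253/343 = 73.8% → the Infra team
Neither sweeps: the Product team wins 1 of 3 groups, the Infra team wins 2. The Infra team wins overall but not every group — no Simpson reversal.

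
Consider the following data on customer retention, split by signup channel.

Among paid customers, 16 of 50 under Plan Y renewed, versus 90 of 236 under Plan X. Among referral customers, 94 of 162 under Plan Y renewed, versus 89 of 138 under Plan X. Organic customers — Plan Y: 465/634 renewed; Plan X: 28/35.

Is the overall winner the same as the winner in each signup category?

Paid: Plan Y 16/50 = 32.0%, Plan X 90/236 = 38.1% → Plan X
Referral: Plan Y 94/162 = 58.0%, Plan X 89/138 = 64.5% → Plan X
Organic: Plan Y 465/634 = 73.3%, Plan X 28/35 = 80.0% → Plan X
Overall: Plan Y 575/846 = 68.0%, Plan X 207/409 = 50.6% → Plan Y
Plan X wins each signup group but Plan Y wins overall — the comparison reverses. Plan X's customers skew toward paid, which has a lower base rate.

No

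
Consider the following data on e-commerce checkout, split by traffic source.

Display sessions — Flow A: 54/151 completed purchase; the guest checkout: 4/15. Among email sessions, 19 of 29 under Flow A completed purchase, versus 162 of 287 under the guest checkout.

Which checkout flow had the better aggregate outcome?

the guest checkout

Display: Flow A 54/151 = 35.8%, the guest checkout 4/15 = 26.7% → Flow A
Email: Flow A 19/29 = 65.5%, the guest checkout 162/287 = 56.4% → Flow A
Overall: Flow A 73/180 = 40.6%, the guest checkout 166/302 = 55.0% → the guest checkout
(Flow A wins every traffic group but the guest checkout wins overall — Flow A's sessions skew toward the low-rate display group.)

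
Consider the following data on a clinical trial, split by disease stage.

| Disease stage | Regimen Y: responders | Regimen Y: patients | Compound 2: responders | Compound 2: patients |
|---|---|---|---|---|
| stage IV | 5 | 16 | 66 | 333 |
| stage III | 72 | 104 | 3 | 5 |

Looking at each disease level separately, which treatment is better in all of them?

Regimen Y

Stage IV: Regimen Y 5/16 = 31.2%, Compound 2 66/333 = 19.8% → Regimen Y
Stage III: Regimen Y 72/104 = 69.2%, Compound 2 3/5 = 60.0% → Regimen Y
Regimen Y has the higher rate in both groups.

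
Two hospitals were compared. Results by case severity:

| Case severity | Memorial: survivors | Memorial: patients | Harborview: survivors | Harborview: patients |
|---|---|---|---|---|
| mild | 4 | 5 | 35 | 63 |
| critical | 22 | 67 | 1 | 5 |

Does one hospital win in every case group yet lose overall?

Mild: Memorial 4/5 = 80.0%, Harborview 35/63 = 55.6% → Memorial
Critical: Memorial 22/67 = 32.8%, Harborview 1/5 = 20.0% → Memorial
Overall: Memorial 26/72 = 36.1%, Harborview 36/68 = 52.9% → Harborview
Memorial wins each case group but Harborview wins overall — the comparison reverses. Memorial's patients skew toward critical, which has a lower base rate.

Yes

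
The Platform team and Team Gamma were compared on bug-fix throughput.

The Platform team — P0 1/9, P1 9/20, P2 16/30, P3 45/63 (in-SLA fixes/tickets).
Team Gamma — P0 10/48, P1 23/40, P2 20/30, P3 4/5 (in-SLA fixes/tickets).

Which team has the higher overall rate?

P0: the Platform team 1/9 = 11.1%, Team Gamma 10/48 = 20.8% → Team Gamma
P1: the Platform team 9/20 = 45.0%, Team Gamma 23/40 = 57.5% → Team Gamma
P2: the Platform team 16/30 = 53.3%, Team Gamma 20/30 = 66.7% → Team Gamma
P3: the Platform team 45/63 = 71.4%, Team Gamma 4/5 = 80.0% → Team Gamma
Overall: the Platform team 71/122 = 58.2%, Team Gamma 57/123 = 46.3% → the Platform team
(Team Gamma wins every ticket group but the Platform team wins overall — Team Gamma's tickets skew toward the low-rate P0 group.)

the Platform team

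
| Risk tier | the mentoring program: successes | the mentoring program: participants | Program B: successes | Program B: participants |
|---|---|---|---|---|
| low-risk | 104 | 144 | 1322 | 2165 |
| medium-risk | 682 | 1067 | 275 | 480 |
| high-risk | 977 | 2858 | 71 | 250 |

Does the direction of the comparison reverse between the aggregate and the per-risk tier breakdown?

Low-risk: the mentoring program 104/144 = 72.2%, Program B 1322/2165 = 61.1% → the mentoring program
Medium-risk: the mentoring program 682/1067 = 63.9%, Program B 275/480 = 57.3% → the mentoring program
High-risk: the mentoring program 977/2858 = 34.2%, Program B 71/250 = 28.4% → the mentoring program
Overall: the mentoring program 1763/4069 = 43.3%, Program B 1668/2895 = 57.6% → Program B
The mentoring program wins each risk group but Program B wins overall — the comparison reverses. The mentoring program's participants skew toward high-risk, which has a lower base rate.

Yes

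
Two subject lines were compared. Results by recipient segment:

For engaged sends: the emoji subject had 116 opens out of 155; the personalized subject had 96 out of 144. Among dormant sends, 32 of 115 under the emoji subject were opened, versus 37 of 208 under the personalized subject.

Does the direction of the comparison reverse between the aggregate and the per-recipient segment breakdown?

No

Engaged: the emoji subject 116/155 = 74.8%, the personalized subject 96/144 = 66.7% → the emoji subject
Dormant: the emoji subject 32/115 = 27.8%, the personalized subject 37/208 = 17.8% → the emoji subject
Overall: the emoji subject 148/270 = 54.8%, the personalized subject 133/352 = 37.8% → the emoji subject
The emoji subject wins overall and in every recipient group — no reversal.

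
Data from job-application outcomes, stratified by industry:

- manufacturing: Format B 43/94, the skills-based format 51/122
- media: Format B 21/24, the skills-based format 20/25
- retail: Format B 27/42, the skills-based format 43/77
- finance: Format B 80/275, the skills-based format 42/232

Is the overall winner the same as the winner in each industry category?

Yes

Manufacturing: Format B 43/94 = 45.7%, the skills-based format 51/122 = 41.8% → Format B
Media: Format B 21/24 = 87.5%, the skills-based format 20/25 = 80.0% → Format B
Retail: Format B 27/42 = 64.3%, the skills-based format 43/77 = 55.8% → Format B
Finance: Format B 80/275 = 29.1%, the skills-based format 42/232 = 18.1% → Format B
Overall: Format B 171/435 = 39.3%, the skills-based format 156/456 = 34.2% → Format B
Format B wins overall and in every industry group — no reversal.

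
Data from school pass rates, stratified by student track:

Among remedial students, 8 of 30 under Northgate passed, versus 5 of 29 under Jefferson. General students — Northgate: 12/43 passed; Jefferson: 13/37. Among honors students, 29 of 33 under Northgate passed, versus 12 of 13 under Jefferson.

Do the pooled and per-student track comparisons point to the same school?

Remedial: Northgate 8/30 = 26.7%, Jefferson 5/29 = 17.2% → Northgate
General: Northgate 12/43 = 27.9%, Jefferson 13/37 = 35.1% → Jefferson
Honors: Northgate 29/33 = 87.9%, Jefferson 12/13 = 92.3% → Jefferson
Overall: Northgate 49/106 = 46.2%, Jefferson 30/79 = 38.0% → Northgate
Neither sweeps: Northgate wins 1 of 3 groups, Jefferson wins 2. Northgate wins overall but not every group — no Simpson reversal.

No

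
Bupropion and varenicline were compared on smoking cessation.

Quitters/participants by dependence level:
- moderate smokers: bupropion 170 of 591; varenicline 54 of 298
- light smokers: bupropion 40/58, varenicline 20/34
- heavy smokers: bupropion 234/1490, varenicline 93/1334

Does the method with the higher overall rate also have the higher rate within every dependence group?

Yes

Moderate smokers: bupropion 170/591 = 28.8%, varenicline 54/298 = 18.1% → bupropion
Light smokers: bupropion 40/58 = 69.0%, varenicline 20/34 = 58.8% → bupropion
Heavy smokers: bupropion 234/1490 = 15.7%, varenicline 93/1334 = 7.0% → bupropion
Overall: bupropion 444/2139 = 20.8%, varenicline 167/1666 = 10.0% → bupropion
Bupropion wins overall and in every dependence group — no reversal.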